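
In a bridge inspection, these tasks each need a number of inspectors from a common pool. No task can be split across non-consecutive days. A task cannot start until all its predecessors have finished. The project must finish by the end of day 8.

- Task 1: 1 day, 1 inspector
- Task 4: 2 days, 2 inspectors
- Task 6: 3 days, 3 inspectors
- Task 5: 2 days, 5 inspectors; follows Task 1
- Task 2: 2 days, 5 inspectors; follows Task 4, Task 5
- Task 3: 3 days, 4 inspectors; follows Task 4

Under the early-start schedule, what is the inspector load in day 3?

12

At early start, day 3 has: Task 6, Task 5, Task 3.
Demand: 3 + 5 + 4 = 12.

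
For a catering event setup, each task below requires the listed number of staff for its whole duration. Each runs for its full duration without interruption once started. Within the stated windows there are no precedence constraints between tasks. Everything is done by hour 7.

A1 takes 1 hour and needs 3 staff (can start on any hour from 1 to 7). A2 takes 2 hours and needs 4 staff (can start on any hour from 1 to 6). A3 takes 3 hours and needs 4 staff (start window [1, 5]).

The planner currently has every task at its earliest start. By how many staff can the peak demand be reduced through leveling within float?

7

Early-start peak: h1:11  h2:8  h3:4  h4:0  h5:0  h6:0  h7:0 ⇒ 11.
Leveled (A1@1, A2@2, A3@4): h1:3  h2:4  h3:4  h4:4  h5:4  h6:4  h7:0 ⇒ 4.
Reduction 11 − 4 = 7.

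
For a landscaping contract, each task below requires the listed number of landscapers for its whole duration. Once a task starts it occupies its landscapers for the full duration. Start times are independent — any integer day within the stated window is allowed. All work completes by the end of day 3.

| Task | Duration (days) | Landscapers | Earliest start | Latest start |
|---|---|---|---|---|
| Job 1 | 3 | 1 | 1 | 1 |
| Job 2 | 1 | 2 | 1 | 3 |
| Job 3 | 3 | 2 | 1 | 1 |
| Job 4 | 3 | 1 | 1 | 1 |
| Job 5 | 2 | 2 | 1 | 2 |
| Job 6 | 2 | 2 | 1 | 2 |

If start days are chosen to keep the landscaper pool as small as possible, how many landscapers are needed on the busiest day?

8

Early-start (Job 1@1, Job 2@1, Job 3@1, Job 4@1, Job 5@1, Job 6@1) gives peak 10: d1:10  d2:8  d3:4.
Shift Job 6→2.
Schedule Job 1@1, Job 2@1, Job 3@1, Job 4@1, Job 5@1, Job 6@2: d1:8  d2:8  d3:6 — peak 8.
Total landscaper-days = 22 over 3 days ⇒ peak ≥ ⌈22/3⌉ = 8, so 8 is optimal.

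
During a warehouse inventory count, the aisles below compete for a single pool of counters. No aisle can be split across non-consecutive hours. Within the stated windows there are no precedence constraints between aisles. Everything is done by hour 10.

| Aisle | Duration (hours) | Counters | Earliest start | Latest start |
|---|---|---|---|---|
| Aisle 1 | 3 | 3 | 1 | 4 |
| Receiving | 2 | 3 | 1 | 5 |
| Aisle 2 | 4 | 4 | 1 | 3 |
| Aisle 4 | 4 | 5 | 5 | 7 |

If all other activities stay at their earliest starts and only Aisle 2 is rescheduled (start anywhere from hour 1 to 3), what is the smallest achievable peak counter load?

Aisle 2@1: h1:10  h2:10  h3:7  h4:4  h5:5  h6:5  h7:5  h8:5  h9:0  h10:0 → peak 10
Aisle 2@2: h1:6  h2:10  h3:7  h4:4  h5:9  h6:5  h7:5  h8:5  h9:0  h10:0 → peak 10
Aisle 2@3: h1:6  h2:6  h3:7  h4:4  h5:9  h6:9  h7:5  h8:5  h9:0  h10:0 → peak 9
Best is Aisle 2@3, peak 9.

9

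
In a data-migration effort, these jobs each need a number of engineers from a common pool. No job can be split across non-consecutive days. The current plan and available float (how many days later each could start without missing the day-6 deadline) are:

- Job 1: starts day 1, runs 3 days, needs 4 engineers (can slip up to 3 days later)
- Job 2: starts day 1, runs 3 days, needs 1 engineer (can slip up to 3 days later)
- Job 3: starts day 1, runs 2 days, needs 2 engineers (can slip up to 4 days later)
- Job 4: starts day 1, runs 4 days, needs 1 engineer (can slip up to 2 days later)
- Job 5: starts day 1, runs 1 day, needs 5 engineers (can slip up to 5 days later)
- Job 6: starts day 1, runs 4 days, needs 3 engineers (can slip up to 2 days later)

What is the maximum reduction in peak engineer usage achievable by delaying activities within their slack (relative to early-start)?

Early-start peak: d1:16  d2:11  d3:9  d4:4  d5:0  d6:0 ⇒ 16.
Leveled (Job 1@1, Job 2@4, Job 3@4, Job 4@1, Job 5@5, Job 6@1): d1:8  d2:8  d3:8  d4:7  d5:8  d6:1 ⇒ 8.
Reduction 16 − 8 = 8.

8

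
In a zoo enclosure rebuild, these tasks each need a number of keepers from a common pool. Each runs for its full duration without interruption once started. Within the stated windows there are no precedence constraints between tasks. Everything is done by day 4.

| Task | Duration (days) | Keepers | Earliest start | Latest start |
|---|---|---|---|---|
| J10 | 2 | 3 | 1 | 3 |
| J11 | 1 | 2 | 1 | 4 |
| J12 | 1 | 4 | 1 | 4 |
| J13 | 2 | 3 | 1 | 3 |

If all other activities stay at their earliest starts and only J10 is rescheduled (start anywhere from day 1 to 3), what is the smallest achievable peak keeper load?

9

J10@1: d1:12  d2:6  d3:0  d4:0 → peak 12
J10@2: d1:9  d2:6  d3:3  d4:0 → peak 9
J10@3: d1:9  d2:3  d3:3  d4:3 → peak 9
Best is J10@2, peak 9.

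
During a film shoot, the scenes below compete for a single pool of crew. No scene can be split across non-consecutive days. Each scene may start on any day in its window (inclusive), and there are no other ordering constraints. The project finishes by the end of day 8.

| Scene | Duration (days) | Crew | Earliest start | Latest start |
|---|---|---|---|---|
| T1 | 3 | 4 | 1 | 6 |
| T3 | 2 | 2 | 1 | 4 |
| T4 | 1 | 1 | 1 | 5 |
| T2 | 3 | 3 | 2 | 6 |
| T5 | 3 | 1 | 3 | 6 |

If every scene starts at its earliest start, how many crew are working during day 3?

At early start, day 3 has: T1, T2, T5.
Demand: 4 + 3 + 1 = 8.

8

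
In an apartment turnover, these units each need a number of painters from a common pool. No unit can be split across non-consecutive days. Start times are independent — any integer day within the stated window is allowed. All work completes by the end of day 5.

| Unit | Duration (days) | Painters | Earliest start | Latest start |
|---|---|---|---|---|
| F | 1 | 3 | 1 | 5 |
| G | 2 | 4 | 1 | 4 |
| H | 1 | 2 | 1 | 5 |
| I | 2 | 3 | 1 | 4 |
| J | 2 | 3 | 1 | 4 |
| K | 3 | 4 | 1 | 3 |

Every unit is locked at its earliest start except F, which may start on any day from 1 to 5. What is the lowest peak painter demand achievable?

F@1: d1:19  d2:14  d3:4  d4:0  d5:0 → peak 19
F@2: d1:16  d2:17  d3:4  d4:0  d5:0 → peak 17
F@3: d1:16  d2:14  d3:7  d4:0  d5:0 → peak 16
F@4: d1:16  d2:14  d3:4  d4:3  d5:0 → peak 16
F@5: d1:16  d2:14  d3:4  d4:0  d5:3 → peak 16
Best is F@3, peak 16.

16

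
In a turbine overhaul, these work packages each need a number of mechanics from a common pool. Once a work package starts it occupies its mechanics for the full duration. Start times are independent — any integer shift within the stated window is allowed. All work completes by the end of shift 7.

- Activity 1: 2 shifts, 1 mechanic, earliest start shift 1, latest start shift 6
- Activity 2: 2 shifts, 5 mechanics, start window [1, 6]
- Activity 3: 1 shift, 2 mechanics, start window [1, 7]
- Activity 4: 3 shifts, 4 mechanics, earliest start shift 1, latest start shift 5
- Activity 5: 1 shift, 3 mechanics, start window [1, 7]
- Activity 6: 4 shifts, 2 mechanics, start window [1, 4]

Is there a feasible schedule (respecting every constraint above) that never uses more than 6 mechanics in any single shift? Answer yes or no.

Schedule Activity 1@1, Activity 2@1, Activity 3@3, Activity 4@3, Activity 5@6, Activity 6@4: s1:6  s2:6  s3:6  s4:6  s5:6  s6:5  s7:2 — peak 6 ≤ 6.

yes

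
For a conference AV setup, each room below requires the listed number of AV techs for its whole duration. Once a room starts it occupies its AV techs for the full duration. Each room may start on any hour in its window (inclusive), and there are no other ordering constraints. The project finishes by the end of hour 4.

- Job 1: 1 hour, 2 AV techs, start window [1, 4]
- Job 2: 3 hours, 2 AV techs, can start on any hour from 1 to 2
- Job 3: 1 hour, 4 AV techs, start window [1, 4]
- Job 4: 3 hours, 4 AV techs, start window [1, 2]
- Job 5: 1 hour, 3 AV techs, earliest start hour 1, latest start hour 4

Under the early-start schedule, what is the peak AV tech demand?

15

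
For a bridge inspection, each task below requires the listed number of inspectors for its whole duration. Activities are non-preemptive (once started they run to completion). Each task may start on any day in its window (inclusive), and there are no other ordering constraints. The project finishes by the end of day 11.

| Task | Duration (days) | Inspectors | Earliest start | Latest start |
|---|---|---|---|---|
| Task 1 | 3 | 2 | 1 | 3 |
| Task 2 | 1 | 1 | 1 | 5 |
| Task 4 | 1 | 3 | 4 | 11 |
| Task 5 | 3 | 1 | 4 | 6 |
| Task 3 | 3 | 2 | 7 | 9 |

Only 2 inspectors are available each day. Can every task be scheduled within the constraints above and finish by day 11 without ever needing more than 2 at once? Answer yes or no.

no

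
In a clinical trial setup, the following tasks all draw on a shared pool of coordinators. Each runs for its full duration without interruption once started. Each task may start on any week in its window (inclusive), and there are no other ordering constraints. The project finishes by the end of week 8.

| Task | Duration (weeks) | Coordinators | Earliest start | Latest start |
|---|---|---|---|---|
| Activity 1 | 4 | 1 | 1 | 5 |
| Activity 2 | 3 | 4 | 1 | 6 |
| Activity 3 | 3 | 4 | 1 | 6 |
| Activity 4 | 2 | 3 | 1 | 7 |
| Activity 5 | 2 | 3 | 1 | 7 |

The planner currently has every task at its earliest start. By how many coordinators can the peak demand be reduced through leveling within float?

9

Early-start peak: w1:15  w2:15  w3:9  w4:1  w5:0  w6:0  w7:0  w8:0 ⇒ 15.
Leveled (Activity 1@1, Activity 2@1, Activity 3@4, Activity 4@7, Activity 5@7): w1:5  w2:5  w3:5  w4:5  w5:4  w6:4  w7:6  w8:6 ⇒ 6.
Reduction 15 − 6 = 9.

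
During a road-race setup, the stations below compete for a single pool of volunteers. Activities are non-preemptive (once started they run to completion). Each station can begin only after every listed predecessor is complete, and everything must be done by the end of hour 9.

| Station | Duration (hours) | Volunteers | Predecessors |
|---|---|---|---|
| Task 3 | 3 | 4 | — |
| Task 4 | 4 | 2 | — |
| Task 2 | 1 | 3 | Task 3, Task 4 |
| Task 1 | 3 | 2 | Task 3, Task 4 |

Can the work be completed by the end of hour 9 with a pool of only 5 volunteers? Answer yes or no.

no

The minimum achievable peak is 6; 5 < 6, so no feasible schedule stays within the cap.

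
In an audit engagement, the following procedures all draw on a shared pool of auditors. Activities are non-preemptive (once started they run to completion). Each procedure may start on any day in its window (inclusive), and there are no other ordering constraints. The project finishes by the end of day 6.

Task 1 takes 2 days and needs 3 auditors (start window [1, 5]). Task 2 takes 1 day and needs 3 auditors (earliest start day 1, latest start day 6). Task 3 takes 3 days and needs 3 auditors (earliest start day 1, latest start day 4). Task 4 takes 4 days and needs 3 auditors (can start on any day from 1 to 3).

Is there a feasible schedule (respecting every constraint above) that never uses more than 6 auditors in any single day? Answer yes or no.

yes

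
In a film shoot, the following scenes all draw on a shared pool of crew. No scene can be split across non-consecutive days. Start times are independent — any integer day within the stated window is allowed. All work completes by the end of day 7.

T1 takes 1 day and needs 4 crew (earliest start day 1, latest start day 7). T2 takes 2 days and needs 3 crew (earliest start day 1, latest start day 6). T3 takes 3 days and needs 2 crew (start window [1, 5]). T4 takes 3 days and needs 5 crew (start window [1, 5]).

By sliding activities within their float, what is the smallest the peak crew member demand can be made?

Early-start (T1@1, T2@1, T3@1, T4@1) gives peak 14: d1:14  d2:10  d3:7  d4:0  d5:0  d6:0  d7:0.
Shift T2→2, T3→2, T4→5.
Schedule T1@1, T2@2, T3@2, T4@5: d1:4  d2:5  d3:5  d4:2  d5:5  d6:5  d7:5 — peak 5.
Total crew member-days = 31 over 7 days ⇒ peak ≥ ⌈31/7⌉ = 5, so 5 is optimal.

5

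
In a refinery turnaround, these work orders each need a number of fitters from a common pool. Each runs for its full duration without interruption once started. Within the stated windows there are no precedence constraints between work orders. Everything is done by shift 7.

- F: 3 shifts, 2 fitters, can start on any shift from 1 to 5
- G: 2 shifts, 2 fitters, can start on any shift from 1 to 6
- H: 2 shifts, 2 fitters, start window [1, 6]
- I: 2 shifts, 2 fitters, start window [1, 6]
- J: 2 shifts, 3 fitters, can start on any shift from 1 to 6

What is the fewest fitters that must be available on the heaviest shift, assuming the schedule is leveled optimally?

4

Early-start (F@1, G@1, H@1, I@1, J@1) gives peak 11: s1:11  s2:11  s3:2  s4:0  s5:0  s6:0  s7:0.
Shift H→3, I→4, J→6.
Schedule F@1, G@1, H@3, I@4, J@6: s1:4  s2:4  s3:4  s4:4  s5:2  s6:3  s7:3 — peak 4.
Total fitter-shifts = 24 over 7 shifts ⇒ peak ≥ ⌈24/7⌉ = 4, so 4 is optimal.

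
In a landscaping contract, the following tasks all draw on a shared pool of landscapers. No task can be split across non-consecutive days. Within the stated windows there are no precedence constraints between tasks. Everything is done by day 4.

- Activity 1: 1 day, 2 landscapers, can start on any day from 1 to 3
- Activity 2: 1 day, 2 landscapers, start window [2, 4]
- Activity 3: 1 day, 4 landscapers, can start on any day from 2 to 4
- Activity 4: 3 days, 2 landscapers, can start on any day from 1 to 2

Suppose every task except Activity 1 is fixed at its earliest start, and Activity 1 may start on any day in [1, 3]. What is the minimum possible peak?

8

Activity 1@1: d1:4  d2:8  d3:2  d4:0 → peak 8
Activity 1@2: d1:2  d2:10  d3:2  d4:0 → peak 10
Activity 1@3: d1:2  d2:8  d3:4  d4:0 → peak 8
Best is Activity 1@1, peak 8.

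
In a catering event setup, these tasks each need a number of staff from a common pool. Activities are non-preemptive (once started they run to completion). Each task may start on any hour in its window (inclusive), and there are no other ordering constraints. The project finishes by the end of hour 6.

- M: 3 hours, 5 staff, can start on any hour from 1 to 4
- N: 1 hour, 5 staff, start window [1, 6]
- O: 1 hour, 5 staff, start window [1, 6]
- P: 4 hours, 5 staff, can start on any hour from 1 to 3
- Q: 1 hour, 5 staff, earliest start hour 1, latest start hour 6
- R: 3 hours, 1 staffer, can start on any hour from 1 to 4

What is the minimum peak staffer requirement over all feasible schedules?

11

Early-start (M@1, N@1, O@1, P@1, Q@1, R@1) gives peak 26: h1:26  h2:11  h3:11  h4:5  h5:0  h6:0.
Shift O→2, P→3, Q→4.
Schedule M@1, N@1, O@2, P@3, Q@4, R@1: h1:11  h2:11  h3:11  h4:10  h5:5  h6:5 — peak 11.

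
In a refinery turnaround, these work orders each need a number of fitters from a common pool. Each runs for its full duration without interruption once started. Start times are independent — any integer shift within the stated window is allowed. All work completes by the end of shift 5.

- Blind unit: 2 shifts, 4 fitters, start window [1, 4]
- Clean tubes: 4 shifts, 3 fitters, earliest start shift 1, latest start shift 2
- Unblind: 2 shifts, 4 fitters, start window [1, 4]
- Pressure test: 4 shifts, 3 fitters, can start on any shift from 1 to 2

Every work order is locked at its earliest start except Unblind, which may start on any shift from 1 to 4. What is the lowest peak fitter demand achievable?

10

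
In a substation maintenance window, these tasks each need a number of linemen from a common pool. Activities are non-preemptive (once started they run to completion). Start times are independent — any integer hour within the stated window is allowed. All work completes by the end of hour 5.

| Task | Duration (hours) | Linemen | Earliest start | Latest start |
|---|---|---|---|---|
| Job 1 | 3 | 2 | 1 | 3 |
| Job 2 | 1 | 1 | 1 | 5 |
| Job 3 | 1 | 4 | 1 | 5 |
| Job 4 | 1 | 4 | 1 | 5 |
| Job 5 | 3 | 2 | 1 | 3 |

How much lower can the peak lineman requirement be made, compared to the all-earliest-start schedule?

8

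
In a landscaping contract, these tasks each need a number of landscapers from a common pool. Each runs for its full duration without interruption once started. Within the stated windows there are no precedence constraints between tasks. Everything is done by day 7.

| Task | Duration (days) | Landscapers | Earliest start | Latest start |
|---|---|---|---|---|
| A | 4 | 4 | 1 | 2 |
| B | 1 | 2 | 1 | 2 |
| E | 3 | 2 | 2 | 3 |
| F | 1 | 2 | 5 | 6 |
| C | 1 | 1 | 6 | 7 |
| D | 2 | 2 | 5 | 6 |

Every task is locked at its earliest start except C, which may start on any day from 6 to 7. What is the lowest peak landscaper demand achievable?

6

C@6: d1:6  d2:6  d3:6  d4:6  d5:4  d6:3  d7:0 → peak 6
C@7: d1:6  d2:6  d3:6  d4:6  d5:4  d6:2  d7:1 → peak 6
Best is C@6, peak 6.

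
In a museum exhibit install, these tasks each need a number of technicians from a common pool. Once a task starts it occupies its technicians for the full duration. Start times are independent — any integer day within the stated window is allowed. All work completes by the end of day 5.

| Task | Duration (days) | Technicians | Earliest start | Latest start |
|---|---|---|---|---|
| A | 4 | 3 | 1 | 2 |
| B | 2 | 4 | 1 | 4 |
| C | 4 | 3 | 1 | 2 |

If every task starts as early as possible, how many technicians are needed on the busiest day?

Early-start schedule: A@1, B@1, C@1.
Load per day: day 1: 10, day 2: 10, day 3: 6, day 4: 6, day 5: 0.
Peak is 10.

10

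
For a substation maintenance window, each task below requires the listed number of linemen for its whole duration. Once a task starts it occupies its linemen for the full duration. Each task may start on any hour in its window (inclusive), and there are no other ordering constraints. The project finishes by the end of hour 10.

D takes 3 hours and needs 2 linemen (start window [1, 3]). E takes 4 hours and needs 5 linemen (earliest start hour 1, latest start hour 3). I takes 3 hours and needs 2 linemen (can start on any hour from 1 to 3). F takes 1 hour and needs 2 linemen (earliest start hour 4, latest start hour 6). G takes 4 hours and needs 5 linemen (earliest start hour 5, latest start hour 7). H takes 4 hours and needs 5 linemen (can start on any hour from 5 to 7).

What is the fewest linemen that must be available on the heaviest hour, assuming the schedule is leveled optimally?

10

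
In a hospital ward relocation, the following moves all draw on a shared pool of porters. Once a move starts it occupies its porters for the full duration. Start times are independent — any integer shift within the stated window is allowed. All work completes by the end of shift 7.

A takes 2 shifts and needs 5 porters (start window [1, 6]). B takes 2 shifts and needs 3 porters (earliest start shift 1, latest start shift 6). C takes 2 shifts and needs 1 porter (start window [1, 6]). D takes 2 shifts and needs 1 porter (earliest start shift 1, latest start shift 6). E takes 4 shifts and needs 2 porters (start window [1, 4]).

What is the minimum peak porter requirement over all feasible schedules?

5

Early-start (A@1, B@1, C@1, D@1, E@1) gives peak 12: s1:12  s2:12  s3:2  s4:2  s5:0  s6:0  s7:0.
Shift B→3, C→5, D→5, E→3.
Schedule A@1, B@3, C@5, D@5, E@3: s1:5  s2:5  s3:5  s4:5  s5:4  s6:4  s7:0 — peak 5.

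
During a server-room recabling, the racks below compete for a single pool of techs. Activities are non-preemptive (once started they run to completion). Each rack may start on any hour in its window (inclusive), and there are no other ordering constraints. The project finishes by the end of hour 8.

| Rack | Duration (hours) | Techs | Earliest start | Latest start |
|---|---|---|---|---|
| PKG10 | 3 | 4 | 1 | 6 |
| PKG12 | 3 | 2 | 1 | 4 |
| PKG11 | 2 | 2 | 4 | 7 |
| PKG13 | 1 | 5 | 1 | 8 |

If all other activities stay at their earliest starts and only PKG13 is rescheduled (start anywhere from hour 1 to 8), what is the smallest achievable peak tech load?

PKG13@1: h1:11  h2:6  h3:6  h4:2  h5:2  h6:0  h7:0  h8:0 → peak 11
PKG13@2: h1:6  h2:11  h3:6  h4:2  h5:2  h6:0  h7:0  h8:0 → peak 11
PKG13@3: h1:6  h2:6  h3:11  h4:2  h5:2  h6:0  h7:0  h8:0 → peak 11
PKG13@4: h1:6  h2:6  h3:6  h4:7  h5:2  h6:0  h7:0  h8:0 → peak 7
PKG13@5: h1:6  h2:6  h3:6  h4:2  h5:7  h6:0  h7:0  h8:0 → peak 7
PKG13@6: h1:6  h2:6  h3:6  h4:2  h5:2  h6:5  h7:0  h8:0 → peak 6
PKG13@7: h1:6  h2:6  h3:6  h4:2  h5:2  h6:0  h7:5  h8:0 → peak 6
PKG13@8: h1:6  h2:6  h3:6  h4:2  h5:2  h6:0  h7:0  h8:5 → peak 6
Best is PKG13@6, peak 6.

6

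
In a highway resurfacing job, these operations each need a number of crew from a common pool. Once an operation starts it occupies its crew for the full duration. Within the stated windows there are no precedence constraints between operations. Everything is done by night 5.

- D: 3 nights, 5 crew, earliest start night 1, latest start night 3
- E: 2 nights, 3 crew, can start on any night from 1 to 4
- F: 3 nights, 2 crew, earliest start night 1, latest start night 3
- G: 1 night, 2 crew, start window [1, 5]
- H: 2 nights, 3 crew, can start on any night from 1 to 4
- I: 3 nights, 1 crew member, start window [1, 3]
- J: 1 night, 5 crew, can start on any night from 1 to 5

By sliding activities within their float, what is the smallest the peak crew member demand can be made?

10

Early-start (D@1, E@1, F@1, G@1, H@1, I@1, J@1) gives peak 21: n1:21  n2:14  n3:8  n4:0  n5:0.
Shift G→3, H→4, I→3, J→4.
Schedule D@1, E@1, F@1, G@3, H@4, I@3, J@4: n1:10  n2:10  n3:10  n4:9  n5:4 — peak 10.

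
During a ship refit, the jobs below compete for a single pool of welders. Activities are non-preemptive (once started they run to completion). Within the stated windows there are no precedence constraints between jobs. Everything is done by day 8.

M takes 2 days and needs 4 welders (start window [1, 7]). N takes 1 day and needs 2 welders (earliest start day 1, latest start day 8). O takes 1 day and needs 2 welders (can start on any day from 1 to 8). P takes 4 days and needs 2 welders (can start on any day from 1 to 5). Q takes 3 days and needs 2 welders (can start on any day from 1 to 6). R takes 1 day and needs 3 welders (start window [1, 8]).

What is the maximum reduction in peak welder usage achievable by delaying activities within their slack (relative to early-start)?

11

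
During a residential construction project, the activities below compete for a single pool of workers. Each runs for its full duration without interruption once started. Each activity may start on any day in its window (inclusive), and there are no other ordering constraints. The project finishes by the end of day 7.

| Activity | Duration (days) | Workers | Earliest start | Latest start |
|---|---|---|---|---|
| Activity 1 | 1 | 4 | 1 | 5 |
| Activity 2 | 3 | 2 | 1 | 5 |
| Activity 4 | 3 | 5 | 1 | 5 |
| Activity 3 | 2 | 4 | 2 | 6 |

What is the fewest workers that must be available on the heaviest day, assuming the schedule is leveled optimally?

6

Early-start (Activity 1@1, Activity 2@1, Activity 4@1, Activity 3@2) gives peak 11: d1:11  d2:11  d3:11  d4:0  d5:0  d6:0  d7:0.
Shift Activity 4→4.
Schedule Activity 1@1, Activity 2@1, Activity 4@4, Activity 3@2: d1:6  d2:6  d3:6  d4:5  d5:5  d6:5  d7:0 — peak 6.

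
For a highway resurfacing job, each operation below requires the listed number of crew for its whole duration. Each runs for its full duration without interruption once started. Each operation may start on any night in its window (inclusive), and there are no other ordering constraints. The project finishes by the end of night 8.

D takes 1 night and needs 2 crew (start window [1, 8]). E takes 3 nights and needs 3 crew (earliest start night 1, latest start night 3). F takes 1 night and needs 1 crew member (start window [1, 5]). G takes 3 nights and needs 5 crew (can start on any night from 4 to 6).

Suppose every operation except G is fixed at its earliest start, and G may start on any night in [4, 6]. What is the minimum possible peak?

6

G@4: n1:6  n2:3  n3:3  n4:5  n5:5  n6:5  n7:0  n8:0 → peak 6
G@5: n1:6  n2:3  n3:3  n4:0  n5:5  n6:5  n7:5  n8:0 → peak 6
G@6: n1:6  n2:3  n3:3  n4:0  n5:0  n6:5  n7:5  n8:5 → peak 6
Best is G@4, peak 6.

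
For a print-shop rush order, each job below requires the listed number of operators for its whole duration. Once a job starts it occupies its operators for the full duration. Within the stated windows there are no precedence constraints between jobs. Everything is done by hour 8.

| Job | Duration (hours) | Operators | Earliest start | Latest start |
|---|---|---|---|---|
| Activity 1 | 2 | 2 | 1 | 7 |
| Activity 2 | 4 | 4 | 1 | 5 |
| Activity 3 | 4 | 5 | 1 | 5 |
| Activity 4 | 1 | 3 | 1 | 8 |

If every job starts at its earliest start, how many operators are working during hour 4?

At early start, hour 4 has: Activity 2, Activity 3.
Demand: 4 + 5 = 9.

9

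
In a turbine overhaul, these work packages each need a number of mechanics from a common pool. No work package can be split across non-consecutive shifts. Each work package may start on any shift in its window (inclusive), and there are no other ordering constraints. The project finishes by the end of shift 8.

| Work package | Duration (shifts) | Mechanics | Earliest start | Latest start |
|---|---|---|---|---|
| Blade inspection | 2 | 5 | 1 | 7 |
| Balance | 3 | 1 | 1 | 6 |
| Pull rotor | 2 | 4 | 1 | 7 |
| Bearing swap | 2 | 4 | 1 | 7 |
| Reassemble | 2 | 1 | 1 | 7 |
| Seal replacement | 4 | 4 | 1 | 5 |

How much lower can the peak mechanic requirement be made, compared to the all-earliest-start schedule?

11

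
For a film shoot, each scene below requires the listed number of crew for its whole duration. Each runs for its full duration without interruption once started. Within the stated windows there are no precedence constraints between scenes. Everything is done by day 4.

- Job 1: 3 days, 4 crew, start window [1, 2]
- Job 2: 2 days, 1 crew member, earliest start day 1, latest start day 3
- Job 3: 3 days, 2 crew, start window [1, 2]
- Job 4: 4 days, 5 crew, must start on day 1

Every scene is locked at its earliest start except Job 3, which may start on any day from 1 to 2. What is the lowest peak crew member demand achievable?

12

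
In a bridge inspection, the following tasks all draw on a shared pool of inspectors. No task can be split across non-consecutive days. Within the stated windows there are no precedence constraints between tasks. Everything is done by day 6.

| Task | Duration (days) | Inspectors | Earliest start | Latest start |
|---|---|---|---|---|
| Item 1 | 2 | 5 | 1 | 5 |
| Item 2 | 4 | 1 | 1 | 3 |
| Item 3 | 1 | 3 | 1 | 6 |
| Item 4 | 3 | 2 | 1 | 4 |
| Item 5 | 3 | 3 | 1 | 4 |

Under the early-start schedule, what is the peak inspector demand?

Early-start schedule: Item 1@1, Item 2@1, Item 3@1, Item 4@1, Item 5@1.
Load per day: day 1: 14, day 2: 11, day 3: 6, day 4: 1, day 5: 0, day 6: 0.
Peak is 14.

14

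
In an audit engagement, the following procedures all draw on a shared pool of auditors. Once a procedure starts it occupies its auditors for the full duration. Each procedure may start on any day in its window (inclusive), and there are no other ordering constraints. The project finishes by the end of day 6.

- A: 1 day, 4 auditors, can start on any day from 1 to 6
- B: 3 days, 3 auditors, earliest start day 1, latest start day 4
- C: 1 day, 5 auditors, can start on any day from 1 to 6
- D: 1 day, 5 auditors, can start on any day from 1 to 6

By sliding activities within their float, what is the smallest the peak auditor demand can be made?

Early-start (A@1, B@1, C@1, D@1) gives peak 17: d1:17  d2:3  d3:3  d4:0  d5:0  d6:0.
Shift B→2, C→5, D→6.
Schedule A@1, B@2, C@5, D@6: d1:4  d2:3  d3:3  d4:3  d5:5  d6:5 — peak 5.

5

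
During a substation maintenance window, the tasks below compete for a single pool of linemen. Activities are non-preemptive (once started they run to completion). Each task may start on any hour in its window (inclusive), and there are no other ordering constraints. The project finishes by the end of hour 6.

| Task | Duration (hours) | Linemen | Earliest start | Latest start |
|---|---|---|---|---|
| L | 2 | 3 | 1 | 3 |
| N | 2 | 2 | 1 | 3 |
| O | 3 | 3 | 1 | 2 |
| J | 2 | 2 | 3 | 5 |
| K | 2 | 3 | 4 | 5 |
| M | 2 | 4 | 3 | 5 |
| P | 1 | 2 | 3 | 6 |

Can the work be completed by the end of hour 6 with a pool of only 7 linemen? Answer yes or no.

Schedule L@1, N@3, O@1, J@3, K@4, M@5, P@6: h1:6  h2:6  h3:7  h4:7  h5:7  h6:6 — peak 7 ≤ 7.

yes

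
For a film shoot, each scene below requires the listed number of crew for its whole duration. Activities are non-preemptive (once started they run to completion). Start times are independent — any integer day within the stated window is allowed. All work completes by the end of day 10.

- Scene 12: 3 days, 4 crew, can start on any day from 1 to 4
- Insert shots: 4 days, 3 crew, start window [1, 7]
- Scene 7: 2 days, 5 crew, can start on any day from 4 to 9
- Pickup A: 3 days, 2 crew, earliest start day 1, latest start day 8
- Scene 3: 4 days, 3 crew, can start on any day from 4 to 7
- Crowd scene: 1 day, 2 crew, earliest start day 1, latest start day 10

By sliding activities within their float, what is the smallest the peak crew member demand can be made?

6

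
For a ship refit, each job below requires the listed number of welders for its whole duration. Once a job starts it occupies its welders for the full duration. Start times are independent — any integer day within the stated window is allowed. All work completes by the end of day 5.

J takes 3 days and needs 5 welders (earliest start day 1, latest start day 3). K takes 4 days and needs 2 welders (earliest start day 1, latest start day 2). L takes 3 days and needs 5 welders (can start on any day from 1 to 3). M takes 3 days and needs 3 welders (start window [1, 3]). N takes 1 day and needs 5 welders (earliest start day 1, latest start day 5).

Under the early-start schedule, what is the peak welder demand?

Early-start schedule: J@1, K@1, L@1, M@1, N@1.
Load per day: day 1: 20, day 2: 15, day 3: 15, day 4: 2, day 5: 0.
Peak is 20.

20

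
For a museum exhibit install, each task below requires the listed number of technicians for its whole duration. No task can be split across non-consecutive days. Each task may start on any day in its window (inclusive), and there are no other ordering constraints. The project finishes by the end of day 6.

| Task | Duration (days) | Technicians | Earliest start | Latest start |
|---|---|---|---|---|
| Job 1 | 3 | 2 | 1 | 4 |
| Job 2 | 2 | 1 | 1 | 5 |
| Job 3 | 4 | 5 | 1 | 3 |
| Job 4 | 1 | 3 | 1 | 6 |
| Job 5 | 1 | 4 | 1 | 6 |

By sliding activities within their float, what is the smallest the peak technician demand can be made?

Early-start (Job 1@1, Job 2@1, Job 3@1, Job 4@1, Job 5@1) gives peak 15: d1:15  d2:8  d3:7  d4:5  d5:0  d6:0.
Shift Job 3→3, Job 5→2.
Schedule Job 1@1, Job 2@1, Job 3@3, Job 4@1, Job 5@2: d1:6  d2:7  d3:7  d4:5  d5:5  d6:5 — peak 7.

7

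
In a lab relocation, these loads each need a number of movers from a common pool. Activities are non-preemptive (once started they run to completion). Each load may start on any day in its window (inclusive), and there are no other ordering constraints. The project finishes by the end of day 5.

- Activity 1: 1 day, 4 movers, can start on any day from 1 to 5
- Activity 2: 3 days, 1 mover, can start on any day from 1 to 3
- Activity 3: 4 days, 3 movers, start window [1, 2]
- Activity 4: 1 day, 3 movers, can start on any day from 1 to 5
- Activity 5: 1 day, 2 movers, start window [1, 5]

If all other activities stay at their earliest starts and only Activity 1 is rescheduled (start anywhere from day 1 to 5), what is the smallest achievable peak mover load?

9

Activity 1@1: d1:13  d2:4  d3:4  d4:3  d5:0 → peak 13
Activity 1@2: d1:9  d2:8  d3:4  d4:3  d5:0 → peak 9
Activity 1@3: d1:9  d2:4  d3:8  d4:3  d5:0 → peak 9
Activity 1@4: d1:9  d2:4  d3:4  d4:7  d5:0 → peak 9
Activity 1@5: d1:9  d2:4  d3:4  d4:3  d5:4 → peak 9
Best is Activity 1@2, peak 9.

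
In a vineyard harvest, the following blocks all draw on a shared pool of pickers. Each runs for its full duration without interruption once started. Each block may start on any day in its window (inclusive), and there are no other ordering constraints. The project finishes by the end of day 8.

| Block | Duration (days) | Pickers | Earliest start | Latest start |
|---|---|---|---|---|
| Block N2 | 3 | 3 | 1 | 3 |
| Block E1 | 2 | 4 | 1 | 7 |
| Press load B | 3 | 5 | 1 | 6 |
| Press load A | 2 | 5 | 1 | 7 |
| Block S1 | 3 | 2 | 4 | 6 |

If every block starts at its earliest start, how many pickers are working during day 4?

2

At early start, day 4 has: Block S1.
Demand: 2 = 2.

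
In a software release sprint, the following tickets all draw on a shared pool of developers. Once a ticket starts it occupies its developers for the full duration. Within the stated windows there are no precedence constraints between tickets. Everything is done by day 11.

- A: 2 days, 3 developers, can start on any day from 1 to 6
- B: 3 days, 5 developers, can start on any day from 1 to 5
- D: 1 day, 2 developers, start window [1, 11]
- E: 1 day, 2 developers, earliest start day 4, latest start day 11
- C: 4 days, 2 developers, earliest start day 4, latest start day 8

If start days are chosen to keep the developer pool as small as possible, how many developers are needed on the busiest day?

5

Early-start (A@1, B@1, D@1, E@4, C@4) gives peak 10: d1:10  d2:8  d3:5  d4:4  d5:2  d6:2  d7:2  d8:0  d9:0  d10:0  d11:0.
Shift B→3, E→6, C→6.
Schedule A@1, B@3, D@1, E@6, C@6: d1:5  d2:3  d3:5  d4:5  d5:5  d6:4  d7:2  d8:2  d9:2  d10:0  d11:0 — peak 5.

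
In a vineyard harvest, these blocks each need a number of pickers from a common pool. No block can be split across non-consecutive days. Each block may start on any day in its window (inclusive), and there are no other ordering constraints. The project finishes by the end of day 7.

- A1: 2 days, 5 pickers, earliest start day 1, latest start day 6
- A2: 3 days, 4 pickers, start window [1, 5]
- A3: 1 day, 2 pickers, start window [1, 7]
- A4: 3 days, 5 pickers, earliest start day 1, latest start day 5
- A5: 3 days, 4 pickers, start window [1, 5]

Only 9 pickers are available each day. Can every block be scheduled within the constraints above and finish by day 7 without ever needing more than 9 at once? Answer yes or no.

Schedule A1@1, A2@1, A3@3, A4@4, A5@4: d1:9  d2:9  d3:6  d4:9  d5:9  d6:9  d7:0 — peak 9 ≤ 9.

yes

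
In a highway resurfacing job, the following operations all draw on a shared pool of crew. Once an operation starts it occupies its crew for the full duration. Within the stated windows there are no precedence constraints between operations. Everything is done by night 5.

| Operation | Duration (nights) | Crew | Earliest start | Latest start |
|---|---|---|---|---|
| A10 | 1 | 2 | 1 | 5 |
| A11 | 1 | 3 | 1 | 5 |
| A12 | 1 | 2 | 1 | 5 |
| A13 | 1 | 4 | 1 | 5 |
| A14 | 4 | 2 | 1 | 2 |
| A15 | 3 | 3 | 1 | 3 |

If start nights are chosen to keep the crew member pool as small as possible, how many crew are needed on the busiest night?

6

Early-start (A10@1, A11@1, A12@1, A13@1, A14@1, A15@1) gives peak 16: n1:16  n2:5  n3:5  n4:2  n5:0.
Shift A11→5, A13→2, A15→3.
Schedule A10@1, A11@5, A12@1, A13@2, A14@1, A15@3: n1:6  n2:6  n3:5  n4:5  n5:6 — peak 6.
Total crew member-nights = 28 over 5 nights ⇒ peak ≥ ⌈28/5⌉ = 6, so 6 is optimal.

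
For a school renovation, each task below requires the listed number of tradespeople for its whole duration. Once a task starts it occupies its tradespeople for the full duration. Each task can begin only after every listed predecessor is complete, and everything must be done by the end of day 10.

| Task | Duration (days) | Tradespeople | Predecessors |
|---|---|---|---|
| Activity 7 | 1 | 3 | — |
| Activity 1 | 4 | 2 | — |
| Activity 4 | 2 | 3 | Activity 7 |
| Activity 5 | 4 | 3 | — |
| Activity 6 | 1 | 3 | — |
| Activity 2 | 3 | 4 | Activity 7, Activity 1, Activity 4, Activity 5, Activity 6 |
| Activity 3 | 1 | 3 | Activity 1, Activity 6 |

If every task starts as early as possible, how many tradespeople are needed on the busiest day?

11

Early-start schedule: Activity 7@1, Activity 1@1, Activity 4@2, Activity 5@1, Activity 6@1, Activity 2@5, Activity 3@5.
Load per day: day 1: 11, day 2: 8, day 3: 8, day 4: 5, day 5: 7, day 6: 4, day 7: 4, day 8: 0, day 9: 0, day 10: 0.
Peak is 11.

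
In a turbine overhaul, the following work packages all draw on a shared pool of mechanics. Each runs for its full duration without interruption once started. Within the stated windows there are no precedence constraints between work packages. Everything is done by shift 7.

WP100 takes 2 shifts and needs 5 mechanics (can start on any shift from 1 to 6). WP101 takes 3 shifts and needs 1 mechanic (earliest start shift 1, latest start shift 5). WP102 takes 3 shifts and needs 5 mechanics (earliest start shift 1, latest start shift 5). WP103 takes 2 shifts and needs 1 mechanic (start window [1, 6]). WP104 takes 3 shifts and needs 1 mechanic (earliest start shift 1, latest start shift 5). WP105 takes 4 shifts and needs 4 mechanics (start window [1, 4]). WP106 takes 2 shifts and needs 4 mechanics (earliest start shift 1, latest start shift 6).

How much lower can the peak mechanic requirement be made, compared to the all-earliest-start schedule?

Early-start peak: s1:21  s2:21  s3:11  s4:4  s5:0  s6:0  s7:0 ⇒ 21.
Leveled (WP100@1, WP101@1, WP102@3, WP103@1, WP104@1, WP105@4, WP106@6): s1:8  s2:8  s3:7  s4:9  s5:9  s6:8  s7:8 ⇒ 9.
Reduction 21 − 9 = 12.

12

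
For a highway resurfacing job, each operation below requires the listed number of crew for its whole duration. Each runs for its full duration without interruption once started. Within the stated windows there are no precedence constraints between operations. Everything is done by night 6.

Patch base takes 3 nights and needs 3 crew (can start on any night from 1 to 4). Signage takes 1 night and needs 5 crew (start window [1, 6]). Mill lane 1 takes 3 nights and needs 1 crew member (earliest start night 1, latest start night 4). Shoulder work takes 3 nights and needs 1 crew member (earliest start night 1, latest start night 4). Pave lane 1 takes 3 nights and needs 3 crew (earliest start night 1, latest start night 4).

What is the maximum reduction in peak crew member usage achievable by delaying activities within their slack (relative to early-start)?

6

Early-start peak: n1:13  n2:8  n3:8  n4:0  n5:0  n6:0 ⇒ 13.
Leveled (Patch base@1, Signage@4, Mill lane 1@1, Shoulder work@4, Pave lane 1@1): n1:7  n2:7  n3:7  n4:6  n5:1  n6:1 ⇒ 7.
Reduction 13 − 7 = 6.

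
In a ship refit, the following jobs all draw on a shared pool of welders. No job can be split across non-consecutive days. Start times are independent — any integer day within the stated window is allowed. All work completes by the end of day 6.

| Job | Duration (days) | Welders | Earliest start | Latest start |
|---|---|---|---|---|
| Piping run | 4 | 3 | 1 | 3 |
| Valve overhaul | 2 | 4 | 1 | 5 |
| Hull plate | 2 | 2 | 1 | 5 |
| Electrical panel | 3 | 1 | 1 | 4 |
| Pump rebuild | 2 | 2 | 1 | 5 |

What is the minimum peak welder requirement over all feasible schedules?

6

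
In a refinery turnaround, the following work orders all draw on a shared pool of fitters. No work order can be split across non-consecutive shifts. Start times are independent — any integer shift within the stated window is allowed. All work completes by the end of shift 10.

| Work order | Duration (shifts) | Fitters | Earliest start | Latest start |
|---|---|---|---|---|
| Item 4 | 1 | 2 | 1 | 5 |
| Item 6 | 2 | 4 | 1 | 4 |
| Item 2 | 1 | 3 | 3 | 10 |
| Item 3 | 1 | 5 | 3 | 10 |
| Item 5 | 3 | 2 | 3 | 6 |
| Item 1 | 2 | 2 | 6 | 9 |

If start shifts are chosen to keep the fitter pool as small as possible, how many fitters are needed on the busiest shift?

Early-start (Item 4@1, Item 6@1, Item 2@3, Item 3@3, Item 5@3, Item 1@6) gives peak 10: s1:6  s2:4  s3:10  s4:2  s5:2  s6:2  s7:2  s8:0  s9:0  s10:0.
Shift Item 6→2, Item 2→4, Item 3→5, Item 5→6.
Schedule Item 4@1, Item 6@2, Item 2@4, Item 3@5, Item 5@6, Item 1@6: s1:2  s2:4  s3:4  s4:3  s5:5  s6:4  s7:4  s8:2  s9:0  s10:0 — peak 5.

5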